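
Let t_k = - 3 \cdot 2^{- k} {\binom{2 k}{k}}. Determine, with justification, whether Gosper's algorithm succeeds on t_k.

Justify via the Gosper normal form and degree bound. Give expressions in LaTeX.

No — t_k has no hypergeometric antidifference.

Ratio r(k) = (2*k + 1)/(k + 1).
Normal form (A,B,C) = (2*k + 1, k + 1, 1).
Key eq: (2*k + 1)·f(k+1) = (k)·f(k) + (1).
Bound: deg f ≤ -1.
deg f ≤ -1 is impossible — no certificate.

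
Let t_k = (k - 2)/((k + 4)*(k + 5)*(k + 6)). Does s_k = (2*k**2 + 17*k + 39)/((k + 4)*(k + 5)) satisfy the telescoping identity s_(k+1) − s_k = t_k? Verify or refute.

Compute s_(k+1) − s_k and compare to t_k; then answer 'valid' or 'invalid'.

s_(k+1) = (17*k + 2*(k + 1)**2 + 56)/((k + 5)*(k + 6))
s_(k+1) − s_k = (k - 2)/(k**3 + 15*k**2 + 74*k + 120)
(s_(k+1) − s_k) − t_k = 0

Valid: the claim telescopes to t_k.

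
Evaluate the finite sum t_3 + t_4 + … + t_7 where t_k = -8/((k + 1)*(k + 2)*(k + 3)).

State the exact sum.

Σ = -7/45

Ratio r(k) = (k + 1)/(k + 4).
Normal form (A,B,C) = (k + 1, k + 4, 1).
f must satisfy (k + 1)·f(k+1) − (k + 3)·f(k) = 1.
From deg A=1, deg B=1, deg C=0: d=2.
Solve for f: f(k) = k*(k + 3)/4 (degree 2 ≤ 2).
R(k) = B(k−1)·f(k)/C(k) = k*(k + 3)**2/4; s_k = R·t_k = 2*k*(-k - 3)/((k + 1)*(k + 2)).
Δs = -8/(k**3 + 6*k**2 + 11*k + 6), as required.
Telescoping: Σ = s_(8) − s_(3) = -88/45 − (-9/5) = -7/45.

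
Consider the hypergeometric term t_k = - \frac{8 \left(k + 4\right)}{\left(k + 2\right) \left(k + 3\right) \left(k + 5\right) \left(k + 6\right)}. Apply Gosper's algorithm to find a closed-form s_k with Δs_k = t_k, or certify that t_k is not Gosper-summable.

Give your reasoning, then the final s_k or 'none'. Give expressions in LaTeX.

Step 1: r(k) = (k + 2)*(k + 5)**2/((k + 4)**2*(k + 7)).
Factor: A=k + 2; B=k + 7; C=k**2 + 8*k + 16.
f must satisfy (k + 2)·f(k+1) − (k + 6)·f(k) = k**2 + 8*k + 16.
d = 4 from the (1,1,2) case.
A polynomial solution: f(k) = k*(k + 3)*(k + 4)*(k + 7)/20.
Get s_k = R·t_k = 2*k*(-k - 7)/(5*(k**2 + 7*k + 10)) with R(k) = B(k−1)f(k)/C(k) = k*(k + 3)*(k + 6)*(k + 7)/(20*(k + 4)).
s_(k+1) − s_k = 8*(-k - 4)/(k**4 + 16*k**3 + 91*k**2 + 216*k + 180) = t_k.

s_k = \frac{2 k \left(- k - 7\right)}{5 \left(k^{2} + 7 k + 10\right)}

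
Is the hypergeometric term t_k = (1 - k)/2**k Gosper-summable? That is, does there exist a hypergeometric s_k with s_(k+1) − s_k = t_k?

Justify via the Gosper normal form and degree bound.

Step 1: r(k) = k/(2*(k - 1)).
Factor: A=1/2; B=1; C=k - 1.
Solve (1/2)·f(k+1) − (1)·f(k) = k - 1.
Bound: deg f ≤ 1.
Match coefficients ⇒ f(k) = -2*k.
Get s_k = R·t_k = 2**(1 - k)*k with R(k) = B(k−1)f(k)/C(k) = -2*k/(k - 1).
s_(k+1) − s_k = (1 - k)/2**k = t_k.

Yes. s_k = 2**(1 - k)*k.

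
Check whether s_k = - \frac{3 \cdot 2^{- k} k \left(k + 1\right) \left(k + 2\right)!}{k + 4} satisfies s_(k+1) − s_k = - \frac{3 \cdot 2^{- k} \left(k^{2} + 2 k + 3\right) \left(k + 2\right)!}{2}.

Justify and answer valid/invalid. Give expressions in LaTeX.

s_(k+1) = -3*(k + 1)*(k + 2)*factorial(k + 3)/(2*2**k*(k + 5))
s_(k+1) − s_k = -3*(k + 1)*(k**3 + 7*k**2 + 16*k + 24)*factorial(k + 2)/(2*2**k*(k + 4)*(k + 5))
(s_(k+1) − s_k) − t_k = 9*(k**3 + 6*k**2 + 9*k + 12)*factorial(k + 2)/(2*2**k*(k + 4)*(k + 5))

Invalid: residual \frac{9 \cdot 2^{- k} \left(k^{3} + 6 k^{2} + 9 k + 12\right) \left(k + 2\right)!}{2 \left(k + 4\right) \left(k + 5\right)} ≠ 0.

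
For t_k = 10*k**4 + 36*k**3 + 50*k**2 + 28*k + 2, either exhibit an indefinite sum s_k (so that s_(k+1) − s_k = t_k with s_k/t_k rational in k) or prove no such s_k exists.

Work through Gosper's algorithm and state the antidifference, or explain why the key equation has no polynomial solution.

s_k = 2*k*(k**4 + 2*k**3 + k**2 - k - 2)

t_(k+1)/t_k = (5*k**4 + 38*k**3 + 109*k**2 + 138*k + 63)/(5*k**4 + 18*k**3 + 25*k**2 + 14*k + 1).
So A=1 and B=1, with C=k**4 + 18*k**3/5 + 5*k**2 + 14*k/5 + 1/5.
Solve (1)·f(k+1) − (1)·f(k) = k**4 + 18*k**3/5 + 5*k**2 + 14*k/5 + 1/5.
deg f ≤ 5 (via 0,0,4).
Solving with deg f ≤ 5: f(k) = k*(k**4 + 2*k**3 + k**2 - k - 2)/5.
Then R = B(k−1)f/C = k*(k**4 + 2*k**3 + k**2 - k - 2)/(5*k**4 + 18*k**3 + 25*k**2 + 14*k + 1), so s_k = R(k)·t_k = 2*k*(k**4 + 2*k**3 + k**2 - k - 2).
s_(k+1) − s_k = 10*k**4 + 36*k**3 + 50*k**2 + 28*k + 2 = t_k.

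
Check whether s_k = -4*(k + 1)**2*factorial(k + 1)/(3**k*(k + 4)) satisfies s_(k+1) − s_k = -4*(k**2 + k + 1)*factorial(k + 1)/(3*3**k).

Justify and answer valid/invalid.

s_(k+1) = -4*(k + 2)**2*factorial(k + 2)/(3*3**k*(k + 5))
s_(k+1) − s_k = -4*(k**4 + 7*k**3 + 15*k**2 + 23*k + 17)*factorial(k + 1)/(3*3**k*(k + 4)*(k + 5))
(s_(k+1) − s_k) − t_k = 4*(k**3 + 5*k**2 + 2*k + 1)*factorial(k + 1)/(3**k*(k + 4)*(k + 5))

Invalid: residual 4*(k**3 + 5*k**2 + 2*k + 1)*factorial(k + 1)/(3**k*(k + 4)*(k + 5)) ≠ 0.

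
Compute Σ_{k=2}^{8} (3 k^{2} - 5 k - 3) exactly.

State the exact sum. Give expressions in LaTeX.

Σ = 413

t_(k+1)/t_k = (3*k**2 + k - 5)/(3*k**2 - 5*k - 3).
Gosper form: A/B · C(k+1)/C(k) with A=1, B=1, C=k**2 - 5*k/3 - 1.
Need (1)·f(k+1) − (1)·f(k) = k**2 - 5*k/3 - 1.
deg f ≤ 3 (via 0,0,2).
Solving with deg f ≤ 3: f(k) = k**2*(k - 4)/3.
So s_k = (B(k−1)f/C)·t_k = (k**2*(k - 4)/(3*k**2 - 5*k - 3))·t_k = k**2*(k - 4).
s_(k+1) − s_k = 3*k**2 - 5*k - 3 = t_k.
Σ_(k=2)^(8) t_k = s_(9) − s_(2) = 405 − (-8) = 413.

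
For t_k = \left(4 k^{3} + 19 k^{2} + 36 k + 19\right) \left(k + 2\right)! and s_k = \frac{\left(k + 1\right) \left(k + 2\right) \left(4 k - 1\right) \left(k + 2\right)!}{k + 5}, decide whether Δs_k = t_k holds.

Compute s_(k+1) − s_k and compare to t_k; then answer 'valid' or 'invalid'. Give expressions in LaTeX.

s_(k+1) = (k + 2)*(k + 3)*(4*k + 3)*factorial(k + 3)/(k + 6)
s_(k+1) − s_k = (k + 2)*(4*k**4 + 43*k**3 + 162*k**2 + 280*k + 141)*factorial(k + 2)/((k + 5)*(k + 6))
(s_(k+1) − s_k) − t_k = -3*(4*k**4 + 39*k**3 + 127*k**2 + 196*k + 96)*factorial(k + 2)/((k + 5)*(k + 6))

Invalid: residual - \frac{3 \left(4 k^{4} + 39 k^{3} + 127 k^{2} + 196 k + 96\right) \left(k + 2\right)!}{\left(k + 5\right) \left(k + 6\right)} ≠ 0.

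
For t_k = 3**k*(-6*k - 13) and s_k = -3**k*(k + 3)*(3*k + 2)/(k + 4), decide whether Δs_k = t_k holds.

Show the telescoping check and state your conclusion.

Invalid: residual 3**k*(6*k**2 + 34*k + 50)/(k**2 + 9*k + 20) ≠ 0.

s_(k+1) = -3**(k + 1)*(k + 4)*(3*k + 5)/(k + 5)
s_(k+1) − s_k = 3**k*(-6*k**3 - 61*k**2 - 203*k - 210)/(k**2 + 9*k + 20)
(s_(k+1) − s_k) − t_k = 3**k*(6*k**2 + 34*k + 50)/(k**2 + 9*k + 20)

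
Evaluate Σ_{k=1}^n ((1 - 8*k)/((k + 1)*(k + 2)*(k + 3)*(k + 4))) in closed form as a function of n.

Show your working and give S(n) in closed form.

t_(k+1)/t_k = (k + 1)*(8*k + 7)/((k + 5)*(8*k - 1)).
A = k + 1, B = k + 5, C = k - 1/8.
Key eq: (k + 1)·f(k+1) = (k + 4)·f(k) + (k - 1/8).
Degrees (1,1,1) ⇒ d ≤ 3.
Solving with deg f ≤ 3: f(k) = k*(k**2 + 6*k - 13)/48.
So s_k = (B(k−1)f/C)·t_k = (k*(k + 4)*(k**2 + 6*k - 13)/(6*(8*k - 1)))·t_k = k*(-k**2 - 6*k + 13)/(6*(k + 1)*(k + 2)*(k + 3)).
Check: Δs_k = (1 - 8*k)/(k**4 + 10*k**3 + 35*k**2 + 50*k + 24). ✓
Σ_(k=1)^n t_k = s_(n+1) − s_(1) = ((-n**3 - 9*n**2 - 2*n + 6)/(6*(n**3 + 9*n**2 + 26*n + 24))) − (1/24), i.e. n*(-5*n**2 - 45*n - 34)/(24*(n**3 + 9*n**2 + 26*n + 24)).

S(n) = n*(-5*n**2 - 45*n - 34)/(24*(n**3 + 9*n**2 + 26*n + 24))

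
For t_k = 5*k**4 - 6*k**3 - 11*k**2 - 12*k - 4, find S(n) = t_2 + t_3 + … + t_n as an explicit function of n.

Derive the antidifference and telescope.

The ratio is (5*k**4 + 14*k**3 + k**2 - 32*k - 28)/(5*k**4 - 6*k**3 - 11*k**2 - 12*k - 4).
Normal form (A,B,C) = (1, 1, k**4 - 6*k**3/5 - 11*k**2/5 - 12*k/5 - 4/5).
f must satisfy (1)·f(k+1) − (1)·f(k) = k**4 - 6*k**3/5 - 11*k**2/5 - 12*k/5 - 4/5.
From deg A=0, deg B=0, deg C=4: d=5.
Solving with deg f ≤ 5: f(k) = k**2*(k**3 - 4*k**2 + k - 2)/5.
Certificate R = B(k−1)f/C = k**2*(k**3 - 4*k**2 + k - 2)/(5*k**4 - 6*k**3 - 11*k**2 - 12*k - 4) gives s_k = k**2*(k**3 - 4*k**2 + k - 2).
s_(k+1) − s_k = 5*k**4 - 6*k**3 - 11*k**2 - 12*k - 4 = t_k.
Σ_(k=2)^n t_k = s_(n+1) − s_(2) = (n**5 + n**4 - 5*n**3 - 13*n**2 - 12*n - 4) − (-32), i.e. n**5 + n**4 - 5*n**3 - 13*n**2 - 12*n + 28.

S(n) = n**5 + n**4 - 5*n**3 - 13*n**2 - 12*n + 28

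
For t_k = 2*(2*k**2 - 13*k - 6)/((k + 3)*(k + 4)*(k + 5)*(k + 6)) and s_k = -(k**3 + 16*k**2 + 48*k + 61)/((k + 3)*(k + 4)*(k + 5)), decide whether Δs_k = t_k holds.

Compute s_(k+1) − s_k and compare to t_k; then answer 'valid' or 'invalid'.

valid; difference matches t_k

s_(k+1) = (-48*k - (k + 1)**3 - 16*(k + 1)**2 - 109)/((k + 4)*(k + 5)*(k + 6))
s_(k+1) − s_k = 2*(2*k**2 - 13*k - 6)/(k**4 + 18*k**3 + 119*k**2 + 342*k + 360)
(s_(k+1) − s_k) − t_k = 0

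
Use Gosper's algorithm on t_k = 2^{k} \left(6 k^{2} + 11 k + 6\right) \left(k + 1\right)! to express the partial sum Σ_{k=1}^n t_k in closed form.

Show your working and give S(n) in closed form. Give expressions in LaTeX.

Step 1: r(k) = 2*(6*k**3 + 35*k**2 + 69*k + 46)/(6*k**2 + 11*k + 6).
Normal form (A,B,C) = (2*k + 4, 1, k**2 + 11*k/6 + 1).
Need (2*k + 4)·f(k+1) − (1)·f(k) = k**2 + 11*k/6 + 1.
Degrees (1,0,2) ⇒ d ≤ 1.
A polynomial solution: f(k) = (3*k - 2)/6.
R(k) = B(k−1)·f(k)/C(k) = (3*k - 2)/(6*k**2 + 11*k + 6); s_k = R·t_k = 2**k*(3*k - 2)*factorial(k + 1).
Check: Δs_k = 2**k*(6*k**2 + 11*k + 6)*factorial(k + 1). ✓
Σ_(k=1)^n t_k = s_(n+1) − s_(1) = (2**(n + 1)*(3*n + 1)*factorial(n + 2)) − (4), i.e. 6*2**n*n*factorial(n + 2) + 2*2**n*factorial(n + 2) - 4.

S(n) = 6 \cdot 2^{n} n \left(n + 2\right)! + 2 \cdot 2^{n} \left(n + 2\right)! - 4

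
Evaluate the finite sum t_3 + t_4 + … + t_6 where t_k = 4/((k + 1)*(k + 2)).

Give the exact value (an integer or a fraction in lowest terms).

The ratio is (k + 1)/(k + 3).
So A=k + 1 and B=k + 3, with C=1.
Need (k + 1)·f(k+1) − (k + 2)·f(k) = 1.
Bound: deg f ≤ 1.
Solve for f: f(k) = k (degree 1 ≤ 1).
Certificate R = B(k−1)f/C = k*(k + 2) gives s_k = 4*k/(k + 1).
Check: Δs_k = 4/(k**2 + 3*k + 2). ✓
Σ_(k=3)^(6) t_k = s_(7) − s_(3) = 7/2 − (3) = 1/2.

Σ = 1/2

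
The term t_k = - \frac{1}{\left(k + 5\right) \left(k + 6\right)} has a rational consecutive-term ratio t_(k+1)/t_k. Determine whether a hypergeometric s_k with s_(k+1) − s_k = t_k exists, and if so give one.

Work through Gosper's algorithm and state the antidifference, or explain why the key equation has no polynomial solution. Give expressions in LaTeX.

s_k = - \frac{k}{5 k + 25}

Ratio r(k) = (k + 5)/(k + 7).
Normal form (A,B,C) = (k + 5, k + 7, 1).
Solve (k + 5)·f(k+1) − (k + 6)·f(k) = 1.
Bound: deg f ≤ 1.
Solve for f: f(k) = k/5 (degree 1 ≤ 1).
Certificate R = B(k−1)f/C = k*(k + 6)/5 gives s_k = -k/(5*k + 25).
Verify: -1/(k**2 + 11*k + 30) matches t_k.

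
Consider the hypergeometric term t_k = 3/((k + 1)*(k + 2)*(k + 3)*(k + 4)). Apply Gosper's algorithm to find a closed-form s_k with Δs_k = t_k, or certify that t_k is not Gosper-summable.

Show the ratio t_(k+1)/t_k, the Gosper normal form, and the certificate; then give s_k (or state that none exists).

s_k = k*(k**2 + 6*k + 11)/(6*(k + 1)*(k + 2)*(k + 3))

Ratio r(k) = (k + 1)/(k + 5).
A = k + 1, B = k + 5, C = 1.
Set up (k + 1)·f(k+1) − (k + 4)·f(k) − (1) = 0.
d = 3 from the (1,1,0) case.
Match coefficients ⇒ f(k) = k*(k**2 + 6*k + 11)/18.
R(k) = B(k−1)·f(k)/C(k) = k*(k + 4)*(k**2 + 6*k + 11)/18; s_k = R·t_k = k*(k**2 + 6*k + 11)/(6*(k + 1)*(k + 2)*(k + 3)).
Δs = 3/(k**4 + 10*k**3 + 35*k**2 + 50*k + 24), as required.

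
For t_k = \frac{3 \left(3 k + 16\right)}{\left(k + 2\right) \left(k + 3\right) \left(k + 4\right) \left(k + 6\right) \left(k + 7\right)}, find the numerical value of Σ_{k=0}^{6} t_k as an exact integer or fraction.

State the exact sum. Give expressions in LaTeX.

t_(k+1)/t_k = (k + 2)*(k + 6)*(3*k + 19)/((k + 5)*(k + 8)*(3*k + 16)).
Gosper form: A/B · C(k+1)/C(k) with A=k + 2, B=k + 8, C=k**2 + 31*k/3 + 80/3.
f must satisfy (k + 2)·f(k+1) − (k + 7)·f(k) = k**2 + 31*k/3 + 80/3.
d = 5 from the (1,1,2) case.
A polynomial solution: f(k) = k*(k + 4)*(k + 5)*(k**2 + 11*k + 36)/108.
R(k) = B(k−1)·f(k)/C(k) = k*(k + 4)*(k + 7)*(k**2 + 11*k + 36)/(36*(3*k + 16)); s_k = R·t_k = k*(k**2 + 11*k + 36)/(12*(k**3 + 11*k**2 + 36*k + 36)).
s_(k+1) − s_k = 3*(3*k + 16)/(k**5 + 22*k**4 + 185*k**3 + 740*k**2 + 1404*k + 1008) = t_k.
Telescoping: Σ = s_(7) − s_(0) = 21/260 − (0) = 21/260.

Σ = 21/260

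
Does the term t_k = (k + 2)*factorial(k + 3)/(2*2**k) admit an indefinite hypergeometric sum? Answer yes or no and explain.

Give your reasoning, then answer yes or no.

Yes. s_k = factorial(k + 3)/2**k.

r(k) = (k + 3)*(k + 4)/(2*(k + 2)) after simplifying.
Factor: A=k/2 + 2; B=1; C=k + 2.
f must satisfy (k/2 + 2)·f(k+1) − (1)·f(k) = k + 2.
d = 0 from the (1,0,1) case.
A polynomial solution: f(k) = 2.
Certificate R = B(k−1)f/C = 2/(k + 2) gives s_k = factorial(k + 3)/2**k.
s_(k+1) − s_k = (k + 2)*factorial(k + 3)/(2*2**k) = t_k.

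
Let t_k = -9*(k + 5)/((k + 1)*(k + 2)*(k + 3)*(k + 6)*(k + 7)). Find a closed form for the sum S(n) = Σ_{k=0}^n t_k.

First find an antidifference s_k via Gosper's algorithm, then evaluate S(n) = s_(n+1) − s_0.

S(n) = (-n**3 - 12*n**2 - 41*n - 30)/(4*(n**3 + 12*n**2 + 41*n + 42))

r(k) = (k + 1)*(k + 6)**2/((k + 4)*(k + 5)*(k + 8)) after simplifying.
A = k + 1, B = k + 8, C = k**3 + 14*k**2 + 65*k + 100.
Set up (k + 1)·f(k+1) − (k + 7)·f(k) − (k**3 + 14*k**2 + 65*k + 100) = 0.
Bound: deg f ≤ 6.
Match coefficients ⇒ f(k) = k*(k + 3)*(k + 4)**2*(k + 5)**2/36.
R(k) = B(k−1)·f(k)/C(k) = k*(k + 3)*(k + 4)*(k + 7)/36; s_k = R·t_k = k*(-k**2 - 9*k - 20)/(4*(k**3 + 9*k**2 + 20*k + 12)).
s_(k+1) − s_k = 9*(-k - 5)/(k**5 + 19*k**4 + 131*k**3 + 401*k**2 + 540*k + 252) = t_k.
s_(n+1) = (-n**3 - 12*n**2 - 41*n - 30)/(4*(n**3 + 12*n**2 + 41*n + 42)) and s_(0) = 0, so S(n) = (-n**3 - 12*n**2 - 41*n - 30)/(4*(n**3 + 12*n**2 + 41*n + 42)).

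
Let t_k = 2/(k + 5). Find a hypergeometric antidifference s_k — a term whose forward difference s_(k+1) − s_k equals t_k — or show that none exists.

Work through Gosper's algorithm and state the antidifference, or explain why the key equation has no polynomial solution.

t_(k+1)/t_k = (k + 5)/(k + 6).
A = k + 5, B = k + 6, C = 1.
Set up (k + 5)·f(k+1) − (k + 5)·f(k) − (1) = 0.
Degrees (1,1,0) ⇒ d ≤ 0.
Write f(k) = c0. Then LHS − RHS = -1, requiring -1 = 0: contradictory. No certificate.

not Gosper-summable; s_k does not exist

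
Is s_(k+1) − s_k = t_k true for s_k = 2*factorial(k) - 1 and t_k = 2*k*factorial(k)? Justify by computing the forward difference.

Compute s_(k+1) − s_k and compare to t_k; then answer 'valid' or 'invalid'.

valid; difference matches t_k

s_(k+1) = 2*factorial(k + 1) - 1
s_(k+1) − s_k = 2*k*factorial(k)
(s_(k+1) − s_k) − t_k = 0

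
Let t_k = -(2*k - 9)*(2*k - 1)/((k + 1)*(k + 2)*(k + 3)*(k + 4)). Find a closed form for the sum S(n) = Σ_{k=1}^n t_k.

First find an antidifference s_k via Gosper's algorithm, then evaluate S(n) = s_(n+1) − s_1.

S(n) = n*(-n**2 + 23*n + 6)/(8*(n**3 + 9*n**2 + 26*n + 24))

Step 1: r(k) = (4*k**3 - 8*k**2 - 19*k - 7)/(4*k**3 - 91*k + 45).
A = k + 1, B = k + 5, C = k**2 - 5*k + 9/4.
Key eq: (k + 1)·f(k+1) = (k + 4)·f(k) + (k**2 - 5*k + 9/4).
d = 3 from the (1,1,2) case.
Solving with deg f ≤ 3: f(k) = k*(k**2 - 2*k + 19)/8.
So s_k = (B(k−1)f/C)·t_k = (k*(k + 4)*(k**2 - 2*k + 19)/(2*(2*k - 9)*(2*k - 1)))·t_k = k*(-k**2 + 2*k - 19)/(2*(k**3 + 6*k**2 + 11*k + 6)).
Δs = (-4*k**2 + 20*k - 9)/(k**4 + 10*k**3 + 35*k**2 + 50*k + 24), as required.
Σ_(k=1)^n t_k = s_(n+1) − s_(1) = ((-n**3 - n**2 - 18*n - 18)/(2*(n**3 + 9*n**2 + 26*n + 24))) − (-3/8), i.e. n*(-n**2 + 23*n + 6)/(8*(n**3 + 9*n**2 + 26*n + 24)).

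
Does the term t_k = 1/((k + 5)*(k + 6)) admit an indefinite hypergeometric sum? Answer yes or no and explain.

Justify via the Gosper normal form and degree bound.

Yes. s_k = k/(5*(k + 5)).

Compute t_(k+1)/t_k: get (k + 5)/(k + 7).
Take A(k)=k + 5, B(k)=k + 7, C(k)=1.
Key eq: (k + 5)·f(k+1) = (k + 6)·f(k) + (1).
Degrees (1,1,0) ⇒ d ≤ 1.
Solve for f: f(k) = k/5 (degree 1 ≤ 1).
Then R = B(k−1)f/C = k*(k + 6)/5, so s_k = R(k)·t_k = k/(5*(k + 5)).
Verify: 1/(k**2 + 11*k + 30) matches t_k.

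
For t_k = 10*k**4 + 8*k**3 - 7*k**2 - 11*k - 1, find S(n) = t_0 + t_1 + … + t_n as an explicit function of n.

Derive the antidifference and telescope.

The ratio is (10*k**4 + 48*k**3 + 77*k**2 + 39*k - 1)/(10*k**4 + 8*k**3 - 7*k**2 - 11*k - 1).
Gosper form: A/B · C(k+1)/C(k) with A=1, B=1, C=k**4 + 4*k**3/5 - 7*k**2/10 - 11*k/10 - 1/10.
f must satisfy (1)·f(k+1) − (1)·f(k) = k**4 + 4*k**3/5 - 7*k**2/10 - 11*k/10 - 1/10.
From deg A=0, deg B=0, deg C=4: d=5.
Solving with deg f ≤ 5: f(k) = k*(2*k**4 - 3*k**3 - 3*k**2 + 3)/10.
So s_k = (B(k−1)f/C)·t_k = (k*(2*k**4 - 3*k**3 - 3*k**2 + 3)/(10*k**4 + 8*k**3 - 7*k**2 - 11*k - 1))·t_k = k*(2*k**4 - 3*k**3 - 3*k**2 + 3).
Verify: 10*k**4 + 8*k**3 - 7*k**2 - 11*k - 1 matches t_k.
Σ_(k=0)^n t_k = s_(n+1) − s_(0) = (2*n**5 + 7*n**4 + 5*n**3 - 7*n**2 - 8*n - 1) − (0), i.e. 2*n**5 + 7*n**4 + 5*n**3 - 7*n**2 - 8*n - 1.

S(n) = 2*n**5 + 7*n**4 + 5*n**3 - 7*n**2 - 8*n - 1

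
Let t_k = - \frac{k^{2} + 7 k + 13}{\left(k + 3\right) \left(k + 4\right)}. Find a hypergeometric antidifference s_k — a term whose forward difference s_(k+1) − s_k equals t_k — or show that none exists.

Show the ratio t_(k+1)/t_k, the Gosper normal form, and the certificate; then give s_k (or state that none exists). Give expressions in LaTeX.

Step 1: r(k) = (k + 3)*(7*k + (k + 1)**2 + 20)/((k + 5)*(k**2 + 7*k + 13)).
So A=k + 3 and B=k + 5, with C=k**2 + 7*k + 13.
Set up (k + 3)·f(k+1) − (k + 4)·f(k) − (k**2 + 7*k + 13) = 0.
d = 2 from the (1,1,2) case.
Solve for f: f(k) = k*(3*k + 10)/3 (degree 2 ≤ 2).
Certificate R = B(k−1)f/C = k*(k + 4)*(3*k + 10)/(3*(k**2 + 7*k + 13)) gives s_k = k*(-3*k - 10)/(3*(k + 3)).
Verify: (-k**2 - 7*k - 13)/(k**2 + 7*k + 12) matches t_k.

s_k = \frac{k \left(- 3 k - 10\right)}{3 \left(k + 3\right)}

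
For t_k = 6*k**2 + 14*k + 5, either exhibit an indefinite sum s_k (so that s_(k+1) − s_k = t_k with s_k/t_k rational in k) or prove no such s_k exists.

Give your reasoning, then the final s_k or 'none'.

Compute t_(k+1)/t_k: get (6*k**2 + 26*k + 25)/(6*k**2 + 14*k + 5).
Take A(k)=1, B(k)=1, C(k)=k**2 + 7*k/3 + 5/6.
Key eq: (1)·f(k+1) = (1)·f(k) + (k**2 + 7*k/3 + 5/6).
d = 3 from the (0,0,2) case.
Solve for f: f(k) = k*(2*k**2 + 4*k - 1)/6 (degree 3 ≤ 3).
Then R = B(k−1)f/C = k*(2*k**2 + 4*k - 1)/(6*k**2 + 14*k + 5), so s_k = R(k)·t_k = k*(2*k**2 + 4*k - 1).
Δs = 6*k**2 + 14*k + 5, as required.

s_k = k*(2*k**2 + 4*k - 1)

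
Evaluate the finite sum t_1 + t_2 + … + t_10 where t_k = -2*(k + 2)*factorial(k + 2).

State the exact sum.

Σ = -12454041588

Ratio r(k) = (k + 3)**2/(k + 2).
So A=k + 3 and B=1, with C=k + 2.
Key eq: (k + 3)·f(k+1) = (1)·f(k) + (k + 2).
Degrees (1,0,1) ⇒ d ≤ 0.
Solving with deg f ≤ 0: f(k) = 1.
Certificate R = B(k−1)f/C = 1/(k + 2) gives s_k = -2*factorial(k + 2).
s_(k+1) − s_k = -2*(k + 2)*factorial(k + 2) = t_k.
Telescoping: Σ = s_(11) − s_(1) = -12454041600 − (-12) = -12454041588.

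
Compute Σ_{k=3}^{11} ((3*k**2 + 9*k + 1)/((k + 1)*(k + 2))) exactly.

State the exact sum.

Σ = 1359/52

The ratio is (k + 1)*(9*k + 3*(k + 1)**2 + 10)/((k + 3)*(3*k**2 + 9*k + 1)).
A = k + 1, B = k + 3, C = k**2 + 3*k + 1/3.
f must satisfy (k + 1)·f(k+1) − (k + 2)·f(k) = k**2 + 3*k + 1/3.
deg f ≤ 2 (via 1,1,2).
Coefficient equations give f(k) = k*(3*k - 2)/3.
Then R = B(k−1)f/C = k*(k + 2)*(3*k - 2)/(3*k**2 + 9*k + 1), so s_k = R(k)·t_k = k*(3*k - 2)/(k + 1).
Check: Δs_k = (3*k**2 + 9*k + 1)/(k**2 + 3*k + 2). ✓
Sum = s_(12) − s_(3); s_(12) = 408/13, s_(3) = 21/4 ⇒ 1359/52.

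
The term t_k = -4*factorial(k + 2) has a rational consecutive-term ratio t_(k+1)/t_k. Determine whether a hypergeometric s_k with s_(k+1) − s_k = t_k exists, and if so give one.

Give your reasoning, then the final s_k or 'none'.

t_(k+1)/t_k = k + 3.
Take A(k)=k + 3, B(k)=1, C(k)=1.
Key eq: (k + 3)·f(k+1) = (1)·f(k) + (1).
d = -1 from the (1,0,0) case.
Bound -1 < 0, so the key equation has no polynomial solution.

none — t_k is not Gosper-summable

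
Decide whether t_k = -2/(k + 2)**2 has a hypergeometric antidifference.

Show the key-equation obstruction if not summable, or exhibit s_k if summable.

Step 1: r(k) = (k + 2)**2/(k + 3)**2.
Take A(k)=k**2 + 4*k + 4, B(k)=k**2 + 6*k + 9, C(k)=1.
Need (k**2 + 4*k + 4)·f(k+1) − (k**2 + 4*k + 4)·f(k) = 1.
Degrees (2,2,0) ⇒ d ≤ 0.
f = c0 ⇒ A·f(k+1) − B(k−1)·f(k) − C = -1. The system {-1 = 0} is inconsistent; no antidifference.

No — the linear system for f has no solution.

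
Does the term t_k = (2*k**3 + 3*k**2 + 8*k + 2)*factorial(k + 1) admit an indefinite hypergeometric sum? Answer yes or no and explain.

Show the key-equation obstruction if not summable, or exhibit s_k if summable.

Yes. s_k = (2*k**2 - 3*k + 4)*factorial(k + 1).

Step 1: r(k) = (2*k**4 + 13*k**3 + 38*k**2 + 55*k + 30)/(2*k**3 + 3*k**2 + 8*k + 2).
So A=k + 2 and B=1, with C=k**3 + 3*k**2/2 + 4*k + 1.
Set up (k + 2)·f(k+1) − (1)·f(k) − (k**3 + 3*k**2/2 + 4*k + 1) = 0.
d = 2 from the (1,0,3) case.
Coefficient equations give f(k) = (2*k**2 - 3*k + 4)/2.
So s_k = (B(k−1)f/C)·t_k = ((2*k**2 - 3*k + 4)/(2*k**3 + 3*k**2 + 8*k + 2))·t_k = (2*k**2 - 3*k + 4)*factorial(k + 1).
Check: Δs_k = (2*k**3 + 3*k**2 + 8*k + 2)*factorial(k + 1). ✓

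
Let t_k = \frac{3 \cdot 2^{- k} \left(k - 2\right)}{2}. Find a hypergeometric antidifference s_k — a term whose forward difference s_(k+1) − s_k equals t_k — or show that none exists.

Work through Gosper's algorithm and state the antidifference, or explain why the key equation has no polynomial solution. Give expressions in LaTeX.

The ratio is (k - 1)/(2*(k - 2)).
Factor: A=1/2; B=1; C=k - 2.
f must satisfy (1/2)·f(k+1) − (1)·f(k) = k - 2.
d = 1 from the (0,0,1) case.
Coefficient equations give f(k) = -2*(k - 1).
Certificate R = B(k−1)f/C = -2*(k - 1)/(k - 2) gives s_k = 3*(1 - k)/2**k.
Δs = 3*(k - 2)/(2*2**k), as required.

s_k = 3 \cdot 2^{- k} \left(1 - k\right)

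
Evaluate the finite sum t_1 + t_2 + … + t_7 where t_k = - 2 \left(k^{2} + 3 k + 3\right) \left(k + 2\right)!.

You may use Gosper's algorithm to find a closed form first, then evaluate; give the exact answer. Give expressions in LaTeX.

Σ = -58060788

Ratio r(k) = (k + 3)*(3*k + (k + 1)**2 + 6)/(k**2 + 3*k + 3).
Take A(k)=k + 3, B(k)=1, C(k)=k**2 + 3*k + 3.
Solve (k + 3)·f(k+1) − (1)·f(k) = k**2 + 3*k + 3.
deg f ≤ 1 (via 1,0,2).
Match coefficients ⇒ f(k) = k.
Certificate R = B(k−1)f/C = k/(k**2 + 3*k + 3) gives s_k = -2*k*factorial(k + 2).
s_(k+1) − s_k = -2*(k**2 + 3*k + 3)*factorial(k + 2) = t_k.
Σ_(k=1)^(7) t_k = s_(8) − s_(1) = -58060800 − (-12) = -58060788.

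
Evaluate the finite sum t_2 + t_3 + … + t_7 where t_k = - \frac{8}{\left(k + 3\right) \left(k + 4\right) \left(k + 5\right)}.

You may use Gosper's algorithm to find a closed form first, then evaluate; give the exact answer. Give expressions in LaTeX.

Step 1: r(k) = (k + 3)/(k + 6).
A = k + 3, B = k + 6, C = 1.
Key eq: (k + 3)·f(k+1) = (k + 5)·f(k) + (1).
Bound: deg f ≤ 2.
A polynomial solution: f(k) = k*(k + 7)/24.
So s_k = (B(k−1)f/C)·t_k = (k*(k + 5)*(k + 7)/24)·t_k = k*(-k - 7)/(3*(k + 3)*(k + 4)).
s_(k+1) − s_k = -8/(k**3 + 12*k**2 + 47*k + 60) = t_k.
Σ_(k=2)^(7) t_k = s_(8) − s_(2) = -10/33 − (-1/5) = -17/165.

Σ = -17/165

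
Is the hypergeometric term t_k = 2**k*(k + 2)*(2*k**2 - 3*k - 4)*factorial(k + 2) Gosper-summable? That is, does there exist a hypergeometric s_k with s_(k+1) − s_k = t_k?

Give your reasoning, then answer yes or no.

Yes. s_k = 2**k*(k**2 - 4*k + 2)*factorial(k + 2).

Step 1: r(k) = (k + 3)**2*(6*k - 4*(k + 1)**2 + 14)/((k + 2)*(-2*k**2 + 3*k + 4)).
Normal form (A,B,C) = (2*k + 6, 1, k**3 + k**2/2 - 5*k - 4).
Solve (2*k + 6)·f(k+1) − (1)·f(k) = k**3 + k**2/2 - 5*k - 4.
Degrees (1,0,3) ⇒ d ≤ 2.
Solve for f: f(k) = (k**2 - 4*k + 2)/2 (degree 2 ≤ 2).
R(k) = B(k−1)·f(k)/C(k) = (k**2 - 4*k + 2)/((k + 2)*(2*k**2 - 3*k - 4)); s_k = R·t_k = 2**k*(k**2 - 4*k + 2)*factorial(k + 2).
Check: Δs_k = 2**k*(k + 2)*(2*k**2 - 3*k - 4)*factorial(k + 2). ✓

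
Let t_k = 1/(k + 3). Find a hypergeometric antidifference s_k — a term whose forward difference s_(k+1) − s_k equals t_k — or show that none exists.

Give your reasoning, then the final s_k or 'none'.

Ratio r(k) = (k + 3)/(k + 4).
A = k + 3, B = k + 4, C = 1.
Need (k + 3)·f(k+1) − (k + 3)·f(k) = 1.
Degrees (1,1,0) ⇒ d ≤ 0.
f = c0 ⇒ A·f(k+1) − B(k−1)·f(k) − C = -1. The system {-1 = 0} is inconsistent; no antidifference.

none (Gosper's algorithm certifies no s_k)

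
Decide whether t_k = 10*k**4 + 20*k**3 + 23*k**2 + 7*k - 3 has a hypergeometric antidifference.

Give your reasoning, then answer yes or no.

The ratio is (10*k**4 + 60*k**3 + 143*k**2 + 153*k + 57)/(10*k**4 + 20*k**3 + 23*k**2 + 7*k - 3).
So A=1 and B=1, with C=k**4 + 2*k**3 + 23*k**2/10 + 7*k/10 - 3/10.
Solve (1)·f(k+1) − (1)·f(k) = k**4 + 2*k**3 + 23*k**2/10 + 7*k/10 - 3/10.
deg f ≤ 5 (via 0,0,4).
Match coefficients ⇒ f(k) = k*(2*k**4 + k**2 - 3*k - 3)/10.
Certificate R = B(k−1)f/C = k*(2*k**4 + k**2 - 3*k - 3)/(10*k**4 + 20*k**3 + 23*k**2 + 7*k - 3) gives s_k = k*(2*k**4 + k**2 - 3*k - 3).
Check: Δs_k = 10*k**4 + 20*k**3 + 23*k**2 + 7*k - 3. ✓

Yes. s_k = k*(2*k**4 + k**2 - 3*k - 3).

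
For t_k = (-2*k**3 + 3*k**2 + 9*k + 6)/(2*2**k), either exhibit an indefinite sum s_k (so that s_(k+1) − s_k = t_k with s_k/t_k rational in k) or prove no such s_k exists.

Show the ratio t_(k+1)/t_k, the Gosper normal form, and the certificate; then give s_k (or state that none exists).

s_k = (2*k**3 + 3*k**2 + 3*k + 2)/2**k

t_(k+1)/t_k = (2*k**3 + 3*k**2 - 9*k - 16)/(2*(2*k**3 - 3*k**2 - 9*k - 6)).
Take A(k)=1/2, B(k)=1, C(k)=k**3 - 3*k**2/2 - 9*k/2 - 3.
Key eq: (1/2)·f(k+1) = (1)·f(k) + (k**3 - 3*k**2/2 - 9*k/2 - 3).
Bound: deg f ≤ 3.
Solving with deg f ≤ 3: f(k) = -(k + 1)*(2*k**2 + k + 2).
Then R = B(k−1)f/C = -2*(k + 1)*(2*k**2 + k + 2)/(2*k**3 - 3*k**2 - 9*k - 6), so s_k = R(k)·t_k = (2*k**3 + 3*k**2 + 3*k + 2)/2**k.
Δs = (-2*k**3 + 3*k**2 + 9*k + 6)/(2*2**k), as required.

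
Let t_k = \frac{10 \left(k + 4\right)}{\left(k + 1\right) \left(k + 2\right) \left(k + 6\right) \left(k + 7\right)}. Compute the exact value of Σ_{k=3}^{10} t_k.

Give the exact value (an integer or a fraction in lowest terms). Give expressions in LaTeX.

Ratio r(k) = (k + 1)*(k + 5)*(k + 6)/((k + 3)*(k + 4)*(k + 8)).
Factor: A=k + 1; B=k + 8; C=k**4 + 16*k**3 + 95*k**2 + 248*k + 240.
f must satisfy (k + 1)·f(k+1) − (k + 7)·f(k) = k**4 + 16*k**3 + 95*k**2 + 248*k + 240.
Bound: deg f ≤ 6.
Match coefficients ⇒ f(k) = k*(k + 2)*(k + 3)*(k + 4)*(k + 5)*(k + 7)/12.
Get s_k = R·t_k = 5*k*(k + 7)/(6*(k**2 + 7*k + 6)) with R(k) = B(k−1)f(k)/C(k) = k*(k + 2)*(k + 7)**2/(12*(k + 4)).
Check: Δs_k = 10*(k + 4)/(k**4 + 16*k**3 + 83*k**2 + 152*k + 84). ✓
Telescoping: Σ = s_(11) − s_(3) = 55/68 − (25/36) = 35/306.

Σ = 35/306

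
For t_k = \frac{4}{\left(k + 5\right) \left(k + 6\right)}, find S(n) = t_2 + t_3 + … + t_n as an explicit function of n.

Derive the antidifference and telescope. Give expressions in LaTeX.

S(n) = \frac{4 \left(n - 1\right)}{7 \left(n + 6\right)}

The ratio is (k + 5)/(k + 7).
Gosper form: A/B · C(k+1)/C(k) with A=k + 5, B=k + 7, C=1.
Key eq: (k + 5)·f(k+1) = (k + 6)·f(k) + (1).
deg f ≤ 1 (via 1,1,0).
Solve for f: f(k) = k/5 (degree 1 ≤ 1).
So s_k = (B(k−1)f/C)·t_k = (k*(k + 6)/5)·t_k = 4*k/(5*(k + 5)).
s_(k+1) − s_k = 4/(k**2 + 11*k + 30) = t_k.
Evaluate: s_(n+1) = 4*(n + 1)/(5*(n + 6)); subtract s_(2) = 8/35 ⇒ S(n) = 4*(n - 1)/(7*(n + 6)).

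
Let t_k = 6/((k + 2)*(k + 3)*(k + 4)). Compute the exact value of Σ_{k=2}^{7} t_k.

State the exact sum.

Σ = 27/220

t_(k+1)/t_k = (k + 2)/(k + 5).
Factor: A=k + 2; B=k + 5; C=1.
Need (k + 2)·f(k+1) − (k + 4)·f(k) = 1.
Bound: deg f ≤ 2.
Solving with deg f ≤ 2: f(k) = k*(k + 5)/12.
Get s_k = R·t_k = k*(k + 5)/(2*(k + 2)*(k + 3)) with R(k) = B(k−1)f(k)/C(k) = k*(k + 4)*(k + 5)/12.
Check: Δs_k = 6/(k**3 + 9*k**2 + 26*k + 24). ✓
Telescoping: Σ = s_(8) − s_(2) = 26/55 − (7/20) = 27/220.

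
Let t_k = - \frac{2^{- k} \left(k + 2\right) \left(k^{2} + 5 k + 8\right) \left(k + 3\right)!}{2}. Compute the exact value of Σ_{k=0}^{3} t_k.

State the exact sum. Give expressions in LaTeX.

Σ = -8820

Ratio r(k) = (k + 3)*(k + 4)*(5*k + (k + 1)**2 + 13)/(2*(k + 2)*(k**2 + 5*k + 8)).
Take A(k)=k/2 + 2, B(k)=1, C(k)=k**3 + 7*k**2 + 18*k + 16.
Need (k/2 + 2)·f(k+1) − (1)·f(k) = k**3 + 7*k**2 + 18*k + 16.
From deg A=1, deg B=0, deg C=3: d=2.
Match coefficients ⇒ f(k) = 2*k*(k + 3).
R(k) = B(k−1)·f(k)/C(k) = 2*k*(k + 3)/((k + 2)*(k**2 + 5*k + 8)); s_k = R·t_k = -k*(k + 3)*factorial(k + 3)/2**k.
s_(k+1) − s_k = -(k + 2)*(k**2 + 5*k + 8)*factorial(k + 3)/(2*2**k) = t_k.
Telescoping: Σ = s_(4) − s_(0) = -8820 − (0) = -8820.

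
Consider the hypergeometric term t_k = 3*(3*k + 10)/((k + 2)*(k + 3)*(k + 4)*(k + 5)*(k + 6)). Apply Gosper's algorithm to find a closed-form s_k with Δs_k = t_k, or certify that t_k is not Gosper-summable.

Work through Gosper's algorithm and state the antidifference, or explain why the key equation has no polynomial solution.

Compute t_(k+1)/t_k: get (k + 2)*(3*k + 13)/((k + 7)*(3*k + 10)).
Factor: A=k + 2; B=k + 7; C=k + 10/3.
f must satisfy (k + 2)·f(k+1) − (k + 6)·f(k) = k + 10/3.
From deg A=1, deg B=1, deg C=1: d=4.
Match coefficients ⇒ f(k) = k*(k + 3)*(k**2 + 11*k + 38)/120.
So s_k = (B(k−1)f/C)·t_k = (k*(k + 3)*(k + 6)*(k**2 + 11*k + 38)/(40*(3*k + 10)))·t_k = 3*k*(k**2 + 11*k + 38)/(40*(k**3 + 11*k**2 + 38*k + 40)).
Δs = 3*(3*k + 10)/(k**5 + 20*k**4 + 155*k**3 + 580*k**2 + 1044*k + 720), as required.

s_k = 3*k*(k**2 + 11*k + 38)/(40*(k**3 + 11*k**2 + 38*k + 40))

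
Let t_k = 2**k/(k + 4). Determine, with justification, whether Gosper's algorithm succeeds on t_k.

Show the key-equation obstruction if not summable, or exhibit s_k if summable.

No — negative degree bound, so no certificate f.

The ratio is 2*(k + 4)/(k + 5).
Normal form (A,B,C) = (2*k + 8, k + 5, 1).
Key eq: (2*k + 8)·f(k+1) = (k + 4)·f(k) + (1).
Degrees (1,1,0) ⇒ d ≤ -1.
Negative degree bound (-1): no f exists, t_k not Gosper-summable.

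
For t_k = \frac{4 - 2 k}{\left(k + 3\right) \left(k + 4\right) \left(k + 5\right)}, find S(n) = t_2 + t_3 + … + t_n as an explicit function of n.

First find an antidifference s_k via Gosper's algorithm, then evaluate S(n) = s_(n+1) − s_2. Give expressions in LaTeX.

Ratio r(k) = (k - 1)*(k + 3)/((k - 2)*(k + 6)).
A = k + 3, B = k + 6, C = k - 2.
Need (k + 3)·f(k+1) − (k + 5)·f(k) = k - 2.
d = 2 from the (1,1,1) case.
Solve for f: f(k) = k*(k - 17)/24 (degree 2 ≤ 2).
Get s_k = R·t_k = -k*(k - 17)/(12*(k + 3)*(k + 4)) with R(k) = B(k−1)f(k)/C(k) = k*(k - 17)*(k + 5)/(24*(k - 2)).
s_(k+1) − s_k = 2*(2 - k)/(k**3 + 12*k**2 + 47*k + 60) = t_k.
s_(n+1) = (-n**2 + 15*n + 16)/(12*(n**2 + 9*n + 20)) and s_(2) = 1/12, so S(n) = (-n**2 + 3*n - 2)/(6*(n**2 + 9*n + 20)).

S(n) = \frac{- n^{2} + 3 n - 2}{6 \left(n^{2} + 9 n + 20\right)}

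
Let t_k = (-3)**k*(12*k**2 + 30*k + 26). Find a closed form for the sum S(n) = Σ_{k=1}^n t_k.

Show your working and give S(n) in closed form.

Compute t_(k+1)/t_k: get 3*(-6*k**2 - 27*k - 34)/(6*k**2 + 15*k + 13).
A = -3, B = 1, C = k**2 + 5*k/2 + 13/6.
Solve (-3)·f(k+1) − (1)·f(k) = k**2 + 5*k/2 + 13/6.
Bound: deg f ≤ 2.
Solve for f: f(k) = -(3*k**2 + 3*k + 2)/12 (degree 2 ≤ 2).
Then R = B(k−1)f/C = -(3*k**2 + 3*k + 2)/(2*(6*k**2 + 15*k + 13)), so s_k = R(k)·t_k = (-3)**k*(-3*k**2 - 3*k - 2).
Verify: (-3)**k*(12*k**2 + 30*k + 26) matches t_k.
s_(n+1) = 3*(-3)**n*(3*n**2 + 9*n + 8) and s_(1) = 24, so S(n) = 9*(-3)**n*n**2 + 27*(-3)**n*n + 24*(-3)**n - 24.

S(n) = 9*(-3)**n*n**2 + 27*(-3)**n*n + 24*(-3)**n - 24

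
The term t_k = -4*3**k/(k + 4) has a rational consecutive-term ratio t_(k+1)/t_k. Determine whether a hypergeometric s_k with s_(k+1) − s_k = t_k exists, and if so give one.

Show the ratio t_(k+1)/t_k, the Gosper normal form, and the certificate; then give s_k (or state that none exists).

not Gosper-summable; s_k does not exist

t_(k+1)/t_k = 3*(k + 4)/(k + 5).
Normal form (A,B,C) = (3*k + 12, k + 5, 1).
Need (3*k + 12)·f(k+1) − (k + 4)·f(k) = 1.
From deg A=1, deg B=1, deg C=0: d=-1.
Bound -1 < 0, so the key equation has no polynomial solution.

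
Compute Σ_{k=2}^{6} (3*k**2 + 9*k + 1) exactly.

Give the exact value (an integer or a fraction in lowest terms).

r(k) = (3*k**2 + 15*k + 13)/(3*k**2 + 9*k + 1) after simplifying.
A = 1, B = 1, C = k**2 + 3*k + 1/3.
Set up (1)·f(k+1) − (1)·f(k) − (k**2 + 3*k + 1/3) = 0.
Bound: deg f ≤ 3.
A polynomial solution: f(k) = k*(k**2 + 3*k - 3)/3.
Get s_k = R·t_k = k*(k**2 + 3*k - 3) with R(k) = B(k−1)f(k)/C(k) = k*(k**2 + 3*k - 3)/(3*k**2 + 9*k + 1).
Check: Δs_k = 3*k**2 + 9*k + 1. ✓
Sum = s_(7) − s_(2); s_(7) = 469, s_(2) = 14 ⇒ 455.

Σ = 455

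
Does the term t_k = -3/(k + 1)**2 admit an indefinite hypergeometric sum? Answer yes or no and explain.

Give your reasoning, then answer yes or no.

No — the linear system for f has no solution.

t_(k+1)/t_k = (k + 1)**2/(k + 2)**2.
Normal form (A,B,C) = (k**2 + 2*k + 1, k**2 + 4*k + 4, 1).
Key eq: (k**2 + 2*k + 1)·f(k+1) = (k**2 + 2*k + 1)·f(k) + (1).
From deg A=2, deg B=2, deg C=0: d=0.
Generic f = c0 gives residual -1; -1 = 0 cannot hold, so t_k is not Gosper-summable.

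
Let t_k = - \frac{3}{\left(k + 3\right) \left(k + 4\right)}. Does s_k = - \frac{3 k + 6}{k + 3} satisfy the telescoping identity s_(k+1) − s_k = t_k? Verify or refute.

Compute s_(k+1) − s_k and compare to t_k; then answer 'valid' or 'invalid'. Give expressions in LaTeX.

Valid — Δs_k = t_k.

s_(k+1) = 3*(-k - 3)/(k + 4)
s_(k+1) − s_k = -3/(k**2 + 7*k + 12)
(s_(k+1) − s_k) − t_k = 0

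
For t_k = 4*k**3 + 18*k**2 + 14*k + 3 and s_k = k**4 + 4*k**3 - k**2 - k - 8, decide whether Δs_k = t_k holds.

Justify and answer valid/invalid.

s_(k+1) = k**4 + 8*k**3 + 17*k**2 + 13*k - 5
s_(k+1) − s_k = 4*k**3 + 18*k**2 + 14*k + 3
(s_(k+1) − s_k) − t_k = 0

valid; difference matches t_k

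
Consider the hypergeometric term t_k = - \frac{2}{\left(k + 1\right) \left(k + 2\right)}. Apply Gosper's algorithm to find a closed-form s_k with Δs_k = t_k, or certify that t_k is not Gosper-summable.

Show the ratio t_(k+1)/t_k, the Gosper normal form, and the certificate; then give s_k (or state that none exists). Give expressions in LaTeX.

r(k) = (k + 1)/(k + 3) after simplifying.
Gosper form: A/B · C(k+1)/C(k) with A=k + 1, B=k + 3, C=1.
Set up (k + 1)·f(k+1) − (k + 2)·f(k) − (1) = 0.
d = 1 from the (1,1,0) case.
A polynomial solution: f(k) = k.
Get s_k = R·t_k = -2*k/(k + 1) with R(k) = B(k−1)f(k)/C(k) = k*(k + 2).
Check: Δs_k = -2/(k**2 + 3*k + 2). ✓

s_k = - \frac{2 k}{k + 1}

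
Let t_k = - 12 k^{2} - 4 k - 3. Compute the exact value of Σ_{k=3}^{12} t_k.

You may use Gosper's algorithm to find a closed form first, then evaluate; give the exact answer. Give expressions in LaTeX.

t_(k+1)/t_k = (12*k**2 + 28*k + 19)/(12*k**2 + 4*k + 3).
Gosper form: A/B · C(k+1)/C(k) with A=1, B=1, C=k**2 + k/3 + 1/4.
Need (1)·f(k+1) − (1)·f(k) = k**2 + k/3 + 1/4.
Degrees (0,0,2) ⇒ d ≤ 3.
Solving with deg f ≤ 3: f(k) = k*(4*k**2 - 4*k + 3)/12.
So s_k = (B(k−1)f/C)·t_k = (k*(4*k**2 - 4*k + 3)/(12*k**2 + 4*k + 3))·t_k = k*(-4*k**2 + 4*k - 3).
Verify: -12*k**2 - 4*k - 3 matches t_k.
Σ_(k=3)^(12) t_k = s_(13) − s_(3) = -8151 − (-81) = -8070.

Σ = -8070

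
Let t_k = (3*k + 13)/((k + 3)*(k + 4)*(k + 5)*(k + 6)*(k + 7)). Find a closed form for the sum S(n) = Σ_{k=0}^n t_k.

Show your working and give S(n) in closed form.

Compute t_(k+1)/t_k: get (k + 3)*(3*k + 16)/((k + 8)*(3*k + 13)).
A = k + 3, B = k + 8, C = k + 13/3.
Need (k + 3)·f(k+1) − (k + 7)·f(k) = k + 13/3.
Bound: deg f ≤ 4.
Match coefficients ⇒ f(k) = k*(k + 4)*(k**2 + 14*k + 63)/270.
So s_k = (B(k−1)f/C)·t_k = (k*(k + 4)*(k + 7)*(k**2 + 14*k + 63)/(90*(3*k + 13)))·t_k = k*(k**2 + 14*k + 63)/(90*(k**3 + 14*k**2 + 63*k + 90)).
Δs = (3*k + 13)/(k**5 + 25*k**4 + 245*k**3 + 1175*k**2 + 2754*k + 2520), as required.
Evaluate: s_(n+1) = (n**3 + 17*n**2 + 94*n + 78)/(90*(n**3 + 17*n**2 + 94*n + 168)); subtract s_(0) = 0 ⇒ S(n) = (n**3 + 17*n**2 + 94*n + 78)/(90*(n**3 + 17*n**2 + 94*n + 168)).

S(n) = (n**3 + 17*n**2 + 94*n + 78)/(90*(n**3 + 17*n**2 + 94*n + 168))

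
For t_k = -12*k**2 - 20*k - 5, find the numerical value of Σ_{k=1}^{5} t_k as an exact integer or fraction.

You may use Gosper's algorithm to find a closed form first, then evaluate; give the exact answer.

t_(k+1)/t_k = (12*k**2 + 44*k + 37)/(12*k**2 + 20*k + 5).
So A=1 and B=1, with C=k**2 + 5*k/3 + 5/12.
Set up (1)·f(k+1) − (1)·f(k) − (k**2 + 5*k/3 + 5/12) = 0.
Bound: deg f ≤ 3.
Solving with deg f ≤ 3: f(k) = k*(2*k - 1)*(2*k + 3)/12.
So s_k = (B(k−1)f/C)·t_k = (k*(2*k - 1)*(2*k + 3)/(12*k**2 + 20*k + 5))·t_k = k*(-4*k**2 - 4*k + 3).
Check: Δs_k = -12*k**2 - 20*k - 5. ✓
Sum = s_(6) − s_(1); s_(6) = -990, s_(1) = -5 ⇒ -985.

Σ = -985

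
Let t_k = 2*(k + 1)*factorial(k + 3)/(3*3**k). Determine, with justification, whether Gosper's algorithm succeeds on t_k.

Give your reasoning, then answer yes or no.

Ratio r(k) = (k + 2)*(k + 4)/(3*(k + 1)).
Gosper form: A/B · C(k+1)/C(k) with A=k/3 + 4/3, B=1, C=k + 1.
Solve (k/3 + 4/3)·f(k+1) − (1)·f(k) = k + 1.
Degrees (1,0,1) ⇒ d ≤ 0.
A polynomial solution: f(k) = 3.
R(k) = B(k−1)·f(k)/C(k) = 3/(k + 1); s_k = R·t_k = 2*factorial(k + 3)/3**k.
Check: Δs_k = 2*(k + 1)*factorial(k + 3)/(3*3**k). ✓

Yes. s_k = 2*factorial(k + 3)/3**k.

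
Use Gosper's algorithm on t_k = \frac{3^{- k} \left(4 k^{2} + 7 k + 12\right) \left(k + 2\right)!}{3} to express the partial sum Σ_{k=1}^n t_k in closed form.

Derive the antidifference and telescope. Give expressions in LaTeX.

Compute t_(k+1)/t_k: get (k + 3)*(7*k + 4*(k + 1)**2 + 19)/(3*(4*k**2 + 7*k + 12)).
Normal form (A,B,C) = (k/3 + 1, 1, k**2 + 7*k/4 + 3).
Need (k/3 + 1)·f(k+1) − (1)·f(k) = k**2 + 7*k/4 + 3.
deg f ≤ 1 (via 1,0,2).
Solving with deg f ≤ 1: f(k) = 3*(4*k + 3)/4.
So s_k = (B(k−1)f/C)·t_k = (3*(4*k + 3)/(4*k**2 + 7*k + 12))·t_k = (4*k + 3)*factorial(k + 2)/3**k.
Verify: (4*k**2 + 7*k + 12)*factorial(k + 2)/(3*3**k) matches t_k.
Evaluate: s_(n+1) = 3**(-n - 1)*(4*n + 7)*factorial(n + 3); subtract s_(1) = 14 ⇒ S(n) = -14 + 4*n*factorial(n + 3)/(3*3**n) + 7*factorial(n + 3)/(3*3**n).

S(n) = -14 + \frac{4 \cdot 3^{- n} n \left(n + 3\right)!}{3} + \frac{7 \cdot 3^{- n} \left(n + 3\right)!}{3}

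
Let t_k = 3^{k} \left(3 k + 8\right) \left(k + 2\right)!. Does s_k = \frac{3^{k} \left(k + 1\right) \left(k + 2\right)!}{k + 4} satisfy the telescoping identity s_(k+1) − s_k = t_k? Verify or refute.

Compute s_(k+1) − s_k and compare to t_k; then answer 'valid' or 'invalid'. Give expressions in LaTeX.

s_(k+1) = 3**(k + 1)*(k + 2)*factorial(k + 3)/(k + 5)
s_(k+1) − s_k = 3**k*(3*k**3 + 26*k**2 + 72*k + 67)*factorial(k + 2)/((k + 4)*(k + 5))
(s_(k+1) − s_k) − t_k = -3**(k + 1)*(3*k**2 + 20*k + 31)*factorial(k + 2)/((k + 4)*(k + 5))

Invalid: residual - \frac{3^{k + 1} \left(3 k^{2} + 20 k + 31\right) \left(k + 2\right)!}{\left(k + 4\right) \left(k + 5\right)} ≠ 0.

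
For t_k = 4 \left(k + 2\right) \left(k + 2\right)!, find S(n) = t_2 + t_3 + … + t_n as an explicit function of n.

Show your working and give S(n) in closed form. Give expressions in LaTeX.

S(n) = 4 \left(n + 3\right)! - 96

t_(k+1)/t_k = (k + 3)**2/(k + 2).
A = k + 3, B = 1, C = k + 2.
Solve (k + 3)·f(k+1) − (1)·f(k) = k + 2.
d = 0 from the (1,0,1) case.
Match coefficients ⇒ f(k) = 1.
Then R = B(k−1)f/C = 1/(k + 2), so s_k = R(k)·t_k = 4*factorial(k + 2).
s_(k+1) − s_k = 4*(k + 2)*factorial(k + 2) = t_k.
Telescope: S(n) = s_(n+1) − s_(2) = 4*factorial(n + 3) − (96) = 4*factorial(n + 3) - 96.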